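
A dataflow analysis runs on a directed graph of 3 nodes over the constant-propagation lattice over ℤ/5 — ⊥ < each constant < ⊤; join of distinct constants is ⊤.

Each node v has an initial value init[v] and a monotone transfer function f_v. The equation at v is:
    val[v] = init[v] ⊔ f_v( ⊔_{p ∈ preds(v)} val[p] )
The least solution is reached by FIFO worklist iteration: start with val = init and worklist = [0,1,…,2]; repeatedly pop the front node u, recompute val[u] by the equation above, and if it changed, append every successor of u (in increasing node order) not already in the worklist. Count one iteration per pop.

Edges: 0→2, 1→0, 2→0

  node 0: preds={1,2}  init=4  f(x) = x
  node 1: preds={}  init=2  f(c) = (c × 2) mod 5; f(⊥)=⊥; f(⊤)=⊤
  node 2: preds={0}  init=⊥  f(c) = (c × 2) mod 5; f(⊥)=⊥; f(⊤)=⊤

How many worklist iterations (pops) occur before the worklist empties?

4

Iteration log — 4 steps:
  step 1. node 0  ⊔preds=2  new=⊤  old=4  +wl: 
  step 2. node 1  ⊔preds=⊥  new=2  stable
  step 3. node 2  ⊔preds=⊤  new=⊤  old=⊥  +wl: 0
  step 4. node 0  ⊔preds=⊤  new=⊤  stable

Least fixpoint reached:
  node 0: ⊤
  node 1: 2
  node 2: ⊤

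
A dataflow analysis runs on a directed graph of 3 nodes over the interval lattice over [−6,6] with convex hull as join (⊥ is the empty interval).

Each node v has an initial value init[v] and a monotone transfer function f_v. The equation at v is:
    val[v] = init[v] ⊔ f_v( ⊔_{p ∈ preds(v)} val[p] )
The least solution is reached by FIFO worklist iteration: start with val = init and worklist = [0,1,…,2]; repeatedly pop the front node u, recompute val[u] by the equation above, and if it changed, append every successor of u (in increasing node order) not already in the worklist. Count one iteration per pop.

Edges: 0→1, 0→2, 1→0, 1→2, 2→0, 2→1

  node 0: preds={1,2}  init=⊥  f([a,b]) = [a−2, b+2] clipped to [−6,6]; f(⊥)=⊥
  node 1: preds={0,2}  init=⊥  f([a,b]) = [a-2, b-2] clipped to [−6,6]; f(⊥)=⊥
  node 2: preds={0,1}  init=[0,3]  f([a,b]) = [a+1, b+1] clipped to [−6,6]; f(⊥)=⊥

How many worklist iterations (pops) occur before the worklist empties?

8

Trace (8 dequeues):
  [1] u=0 | in [0,3] | out [-2,5] | prev ⊥ | push {}
  [2] u=1 | in [-2,5] | out [-4,3] | prev ⊥ | push {0}
  [3] u=2 | in [-4,5] | out [-3,6] | prev [0,3] | push {1}
  [4] u=0 | in [-4,6] | out [-6,6] | prev [-2,5] | push {2}
  [5] u=1 | in [-6,6] | out [-6,4] | prev [-4,3] | push {0}
  [6] u=2 | in [-6,6] | out [-5,6] | prev [-3,6] | push {1}
  [7] u=0 | in [-6,6] | out [-6,6] | ==
  [8] u=1 | in [-6,6] | out [-6,4] | ==

Converged values:
  [0] [-6,6]
  [1] [-6,4]
  [2] [-5,6]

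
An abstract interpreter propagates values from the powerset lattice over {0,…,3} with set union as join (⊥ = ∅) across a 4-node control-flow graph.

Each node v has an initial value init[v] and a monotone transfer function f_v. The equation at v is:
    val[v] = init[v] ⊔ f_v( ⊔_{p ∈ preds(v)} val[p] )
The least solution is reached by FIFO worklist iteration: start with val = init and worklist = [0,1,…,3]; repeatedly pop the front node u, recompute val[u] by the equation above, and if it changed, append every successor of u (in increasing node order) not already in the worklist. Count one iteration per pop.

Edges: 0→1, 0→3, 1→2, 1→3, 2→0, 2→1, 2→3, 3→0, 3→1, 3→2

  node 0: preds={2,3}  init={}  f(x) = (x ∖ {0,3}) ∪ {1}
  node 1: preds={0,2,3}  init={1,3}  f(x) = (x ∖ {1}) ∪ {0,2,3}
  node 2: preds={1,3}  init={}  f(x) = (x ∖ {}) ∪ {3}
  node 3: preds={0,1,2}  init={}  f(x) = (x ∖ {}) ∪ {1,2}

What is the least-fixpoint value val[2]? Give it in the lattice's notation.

Trace (8 dequeues):
  [1] u=0 | in {} | out {1} | prev {} | push {}
  [2] u=1 | in {1} | out {0,1,2,3} | prev {1,3} | push {}
  [3] u=2 | in {0,1,2,3} | out {0,1,2,3} | prev {} | push {0,1}
  [4] u=3 | in {0,1,2,3} | out {0,1,2,3} | prev {} | push {2}
  [5] u=0 | in {0,1,2,3} | out {1,2} | prev {1} | push {3}
  [6] u=1 | in {0,1,2,3} | out {0,1,2,3} | ==
  [7] u=2 | in {0,1,2,3} | out {0,1,2,3} | ==
  [8] u=3 | in {0,1,2,3} | out {0,1,2,3} | ==

Converged values:
  [0] {1,2}
  [1] {0,1,2,3}
  [2] {0,1,2,3}
  [3] {0,1,2,3}

{0,1,2,3}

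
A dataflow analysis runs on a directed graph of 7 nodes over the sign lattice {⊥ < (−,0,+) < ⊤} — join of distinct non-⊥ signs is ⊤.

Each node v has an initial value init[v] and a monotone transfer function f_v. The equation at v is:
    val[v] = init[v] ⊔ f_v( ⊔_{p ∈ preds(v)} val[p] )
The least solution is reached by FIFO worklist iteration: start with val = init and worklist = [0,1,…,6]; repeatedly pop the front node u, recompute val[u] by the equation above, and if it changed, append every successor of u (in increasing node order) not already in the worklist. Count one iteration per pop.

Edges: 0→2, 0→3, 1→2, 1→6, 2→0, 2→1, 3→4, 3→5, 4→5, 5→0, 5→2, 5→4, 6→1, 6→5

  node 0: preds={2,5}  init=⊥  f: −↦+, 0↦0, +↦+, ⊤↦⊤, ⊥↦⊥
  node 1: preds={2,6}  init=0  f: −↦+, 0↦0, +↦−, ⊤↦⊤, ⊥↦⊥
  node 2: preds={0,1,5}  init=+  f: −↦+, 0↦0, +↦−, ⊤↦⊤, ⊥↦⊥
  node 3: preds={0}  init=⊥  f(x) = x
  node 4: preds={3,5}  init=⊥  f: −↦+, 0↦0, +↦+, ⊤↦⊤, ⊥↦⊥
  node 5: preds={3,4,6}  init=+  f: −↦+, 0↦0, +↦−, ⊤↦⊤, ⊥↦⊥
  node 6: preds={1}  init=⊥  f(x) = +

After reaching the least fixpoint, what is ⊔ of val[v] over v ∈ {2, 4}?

Trace (15 dequeues):
  [1] u=0 | in + | out + | prev ⊥ | push {}
  [2] u=1 | in + | out ⊤ | prev 0 | push {}
  [3] u=2 | in ⊤ | out ⊤ | prev + | push {0,1}
  [4] u=3 | in + | out + | prev ⊥ | push {}
  [5] u=4 | in + | out + | prev ⊥ | push {}
  [6] u=5 | in + | out ⊤ | prev + | push {2,4}
  [7] u=6 | in ⊤ | out + | prev ⊥ | push {5}
  [8] u=0 | in ⊤ | out ⊤ | prev + | push {3}
  [9] u=1 | in ⊤ | out ⊤ | ==
  [10] u=2 | in ⊤ | out ⊤ | ==
  [11] u=4 | in ⊤ | out ⊤ | prev + | push {}
  [12] u=5 | in ⊤ | out ⊤ | ==
  [13] u=3 | in ⊤ | out ⊤ | prev + | push {4,5}
  [14] u=4 | in ⊤ | out ⊤ | ==
  [15] u=5 | in ⊤ | out ⊤ | ==

Converged values:
  [0] ⊤
  [1] ⊤
  [2] ⊤
  [3] ⊤
  [4] ⊤
  [5] ⊤
  [6] +

⊤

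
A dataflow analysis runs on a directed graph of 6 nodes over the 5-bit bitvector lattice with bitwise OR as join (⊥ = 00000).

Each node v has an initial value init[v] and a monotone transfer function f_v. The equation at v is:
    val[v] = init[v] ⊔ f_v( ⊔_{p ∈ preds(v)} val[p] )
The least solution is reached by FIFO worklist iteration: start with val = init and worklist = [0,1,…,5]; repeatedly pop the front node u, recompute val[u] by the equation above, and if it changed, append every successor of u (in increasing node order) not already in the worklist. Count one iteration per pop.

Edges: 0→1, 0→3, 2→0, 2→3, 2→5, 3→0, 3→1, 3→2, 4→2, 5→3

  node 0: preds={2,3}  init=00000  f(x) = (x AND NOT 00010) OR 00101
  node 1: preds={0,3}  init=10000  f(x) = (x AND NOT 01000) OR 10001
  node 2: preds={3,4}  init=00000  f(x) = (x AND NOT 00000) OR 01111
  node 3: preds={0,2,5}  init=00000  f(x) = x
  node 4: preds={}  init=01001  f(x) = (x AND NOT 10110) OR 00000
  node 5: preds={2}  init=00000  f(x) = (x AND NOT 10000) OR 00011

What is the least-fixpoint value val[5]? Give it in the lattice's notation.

Trace (10 dequeues):
  [1] u=0 | in 00000 | out 00101 | prev 00000 | push {}
  [2] u=1 | in 00101 | out 10101 | prev 10000 | push {}
  [3] u=2 | in 01001 | out 01111 | prev 00000 | push {0}
  [4] u=3 | in 01111 | out 01111 | prev 00000 | push {1,2}
  [5] u=4 | in 00000 | out 01001 | ==
  [6] u=5 | in 01111 | out 01111 | prev 00000 | push {3}
  [7] u=0 | in 01111 | out 01101 | prev 00101 | push {}
  [8] u=1 | in 01111 | out 10111 | prev 10101 | push {}
  [9] u=2 | in 01111 | out 01111 | ==
  [10] u=3 | in 01111 | out 01111 | ==

Converged values:
  [0] 01101
  [1] 10111
  [2] 01111
  [3] 01111
  [4] 01001
  [5] 01111

01111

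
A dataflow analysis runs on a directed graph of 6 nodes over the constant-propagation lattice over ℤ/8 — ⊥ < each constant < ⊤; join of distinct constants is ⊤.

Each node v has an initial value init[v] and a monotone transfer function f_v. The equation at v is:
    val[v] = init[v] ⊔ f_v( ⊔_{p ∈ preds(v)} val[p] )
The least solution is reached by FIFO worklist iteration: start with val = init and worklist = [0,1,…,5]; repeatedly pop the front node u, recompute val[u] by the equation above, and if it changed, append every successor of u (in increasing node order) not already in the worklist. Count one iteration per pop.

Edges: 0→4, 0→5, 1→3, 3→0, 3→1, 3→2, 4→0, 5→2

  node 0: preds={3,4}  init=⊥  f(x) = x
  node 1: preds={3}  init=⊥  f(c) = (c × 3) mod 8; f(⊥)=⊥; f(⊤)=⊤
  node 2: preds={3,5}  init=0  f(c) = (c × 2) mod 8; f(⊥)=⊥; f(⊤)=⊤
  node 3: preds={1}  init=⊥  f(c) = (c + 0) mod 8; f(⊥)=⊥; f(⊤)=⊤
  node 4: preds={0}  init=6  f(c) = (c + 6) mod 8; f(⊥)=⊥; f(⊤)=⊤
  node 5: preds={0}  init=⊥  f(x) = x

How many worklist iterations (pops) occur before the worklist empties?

11

Iteration log — 11 steps:
  step 1. node 0  ⊔preds=6  new=6  old=⊥  +wl: 
  step 2. node 1  ⊔preds=⊥  new=⊥  stable
  step 3. node 2  ⊔preds=⊥  new=0  stable
  step 4. node 3  ⊔preds=⊥  new=⊥  stable
  step 5. node 4  ⊔preds=6  new=⊤  old=6  +wl: 0
  step 6. node 5  ⊔preds=6  new=6  old=⊥  +wl: 2
  step 7. node 0  ⊔preds=⊤  new=⊤  old=6  +wl: 4,5
  step 8. node 2  ⊔preds=6  new=⊤  old=0  +wl: 
  step 9. node 4  ⊔preds=⊤  new=⊤  stable
  step 10. node 5  ⊔preds=⊤  new=⊤  old=6  +wl: 2
  step 11. node 2  ⊔preds=⊤  new=⊤  stable

Least fixpoint reached:
  node 0: ⊤
  node 1: ⊥
  node 2: ⊤
  node 3: ⊥
  node 4: ⊤
  node 5: ⊤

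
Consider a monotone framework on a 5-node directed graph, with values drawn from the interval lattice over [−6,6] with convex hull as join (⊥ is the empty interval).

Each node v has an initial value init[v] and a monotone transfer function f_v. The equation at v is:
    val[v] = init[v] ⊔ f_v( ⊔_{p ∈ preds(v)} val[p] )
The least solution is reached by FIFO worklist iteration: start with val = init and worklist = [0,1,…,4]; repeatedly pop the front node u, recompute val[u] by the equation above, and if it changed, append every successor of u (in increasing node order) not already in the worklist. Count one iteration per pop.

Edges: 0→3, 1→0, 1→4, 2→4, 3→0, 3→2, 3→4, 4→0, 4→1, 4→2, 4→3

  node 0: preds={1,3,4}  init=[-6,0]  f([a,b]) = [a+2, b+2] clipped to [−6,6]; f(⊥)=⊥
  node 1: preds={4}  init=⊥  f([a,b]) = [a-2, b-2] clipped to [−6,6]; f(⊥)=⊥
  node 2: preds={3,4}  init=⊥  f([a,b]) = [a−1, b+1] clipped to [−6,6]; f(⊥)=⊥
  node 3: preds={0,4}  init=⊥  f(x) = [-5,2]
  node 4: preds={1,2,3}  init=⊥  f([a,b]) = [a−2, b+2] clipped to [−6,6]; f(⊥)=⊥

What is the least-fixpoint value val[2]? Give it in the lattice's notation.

Iteration log — 16 steps:
  step 1. node 0  ⊔preds=⊥  new=[-6,0]  stable
  step 2. node 1  ⊔preds=⊥  new=⊥  stable
  step 3. node 2  ⊔preds=⊥  new=⊥  stable
  step 4. node 3  ⊔preds=[-6,0]  new=[-5,2]  old=⊥  +wl: 0,2
  step 5. node 4  ⊔preds=[-5,2]  new=[-6,4]  old=⊥  +wl: 1,3
  step 6. node 0  ⊔preds=[-6,4]  new=[-6,6]  old=[-6,0]  +wl: 
  step 7. node 2  ⊔preds=[-6,4]  new=[-6,5]  old=⊥  +wl: 4
  step 8. node 1  ⊔preds=[-6,4]  new=[-6,2]  old=⊥  +wl: 0
  step 9. node 3  ⊔preds=[-6,6]  new=[-5,2]  stable
  step 10. node 4  ⊔preds=[-6,5]  new=[-6,6]  old=[-6,4]  +wl: 1,2,3
  step 11. node 0  ⊔preds=[-6,6]  new=[-6,6]  stable
  step 12. node 1  ⊔preds=[-6,6]  new=[-6,4]  old=[-6,2]  +wl: 0,4
  step 13. node 2  ⊔preds=[-6,6]  new=[-6,6]  old=[-6,5]  +wl: 
  step 14. node 3  ⊔preds=[-6,6]  new=[-5,2]  stable
  step 15. node 0  ⊔preds=[-6,6]  new=[-6,6]  stable
  step 16. node 4  ⊔preds=[-6,6]  new=[-6,6]  stable

Least fixpoint reached:
  node 0: [-6,6]
  node 1: [-6,4]
  node 2: [-6,6]
  node 3: [-5,2]
  node 4: [-6,6]

[-6,6]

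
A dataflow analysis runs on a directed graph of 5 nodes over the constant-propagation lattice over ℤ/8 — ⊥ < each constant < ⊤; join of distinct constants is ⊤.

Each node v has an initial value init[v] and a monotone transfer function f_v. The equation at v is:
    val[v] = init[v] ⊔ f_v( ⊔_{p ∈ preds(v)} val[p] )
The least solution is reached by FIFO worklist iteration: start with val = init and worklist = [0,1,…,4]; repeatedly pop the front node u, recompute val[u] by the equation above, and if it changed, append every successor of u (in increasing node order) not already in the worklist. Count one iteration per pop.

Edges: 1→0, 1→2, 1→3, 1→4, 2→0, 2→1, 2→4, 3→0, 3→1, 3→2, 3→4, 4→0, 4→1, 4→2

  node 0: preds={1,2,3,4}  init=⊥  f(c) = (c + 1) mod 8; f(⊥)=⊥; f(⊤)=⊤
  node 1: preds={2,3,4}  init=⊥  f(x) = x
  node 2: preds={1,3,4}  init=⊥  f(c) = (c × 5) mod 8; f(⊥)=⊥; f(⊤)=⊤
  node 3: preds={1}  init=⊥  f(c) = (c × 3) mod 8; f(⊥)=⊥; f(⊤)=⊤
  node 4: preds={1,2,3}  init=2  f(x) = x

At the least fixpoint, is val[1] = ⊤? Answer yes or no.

yes

Iteration log — 14 steps:
  step 1. node 0  ⊔preds=2  new=3  old=⊥  +wl: 
  step 2. node 1  ⊔preds=2  new=2  old=⊥  +wl: 0
  step 3. node 2  ⊔preds=2  new=2  old=⊥  +wl: 1
  step 4. node 3  ⊔preds=2  new=6  old=⊥  +wl: 2
  step 5. node 4  ⊔preds=⊤  new=⊤  old=2  +wl: 
  step 6. node 0  ⊔preds=⊤  new=⊤  old=3  +wl: 
  step 7. node 1  ⊔preds=⊤  new=⊤  old=2  +wl: 0,3,4
  step 8. node 2  ⊔preds=⊤  new=⊤  old=2  +wl: 1
  step 9. node 0  ⊔preds=⊤  new=⊤  stable
  step 10. node 3  ⊔preds=⊤  new=⊤  old=6  +wl: 0,2
  step 11. node 4  ⊔preds=⊤  new=⊤  stable
  step 12. node 1  ⊔preds=⊤  new=⊤  stable
  step 13. node 0  ⊔preds=⊤  new=⊤  stable
  step 14. node 2  ⊔preds=⊤  new=⊤  stable

Least fixpoint reached:
  node 0: ⊤
  node 1: ⊤
  node 2: ⊤
  node 3: ⊤
  node 4: ⊤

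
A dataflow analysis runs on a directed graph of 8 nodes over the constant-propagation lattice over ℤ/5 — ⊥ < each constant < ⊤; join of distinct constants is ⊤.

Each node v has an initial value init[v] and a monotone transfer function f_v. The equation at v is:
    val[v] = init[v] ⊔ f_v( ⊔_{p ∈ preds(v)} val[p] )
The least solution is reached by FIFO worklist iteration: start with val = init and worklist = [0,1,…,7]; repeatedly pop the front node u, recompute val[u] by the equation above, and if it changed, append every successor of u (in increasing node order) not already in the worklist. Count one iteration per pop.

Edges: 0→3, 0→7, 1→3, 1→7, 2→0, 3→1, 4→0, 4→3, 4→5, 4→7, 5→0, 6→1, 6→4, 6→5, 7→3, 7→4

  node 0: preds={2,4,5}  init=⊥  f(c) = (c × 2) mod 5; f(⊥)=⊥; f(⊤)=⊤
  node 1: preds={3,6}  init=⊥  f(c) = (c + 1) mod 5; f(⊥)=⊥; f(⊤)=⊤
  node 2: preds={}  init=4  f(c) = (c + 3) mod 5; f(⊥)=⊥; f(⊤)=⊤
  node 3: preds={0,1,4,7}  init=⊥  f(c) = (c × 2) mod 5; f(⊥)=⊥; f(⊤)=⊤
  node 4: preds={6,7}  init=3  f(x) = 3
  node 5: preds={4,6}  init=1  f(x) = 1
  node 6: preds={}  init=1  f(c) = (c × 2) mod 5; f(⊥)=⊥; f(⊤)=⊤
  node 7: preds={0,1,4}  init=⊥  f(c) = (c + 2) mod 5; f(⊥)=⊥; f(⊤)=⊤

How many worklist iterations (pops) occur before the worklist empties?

Iteration log — 12 steps:
  step 1. node 0  ⊔preds=⊤  new=⊤  old=⊥  +wl: 
  step 2. node 1  ⊔preds=1  new=2  old=⊥  +wl: 
  step 3. node 2  ⊔preds=⊥  new=4  stable
  step 4. node 3  ⊔preds=⊤  new=⊤  old=⊥  +wl: 1
  step 5. node 4  ⊔preds=1  new=3  stable
  step 6. node 5  ⊔preds=⊤  new=1  stable
  step 7. node 6  ⊔preds=⊥  new=1  stable
  step 8. node 7  ⊔preds=⊤  new=⊤  old=⊥  +wl: 3,4
  step 9. node 1  ⊔preds=⊤  new=⊤  old=2  +wl: 7
  step 10. node 3  ⊔preds=⊤  new=⊤  stable
  step 11. node 4  ⊔preds=⊤  new=3  stable
  step 12. node 7  ⊔preds=⊤  new=⊤  stable

Least fixpoint reached:
  node 0: ⊤
  node 1: ⊤
  node 2: 4
  node 3: ⊤
  node 4: 3
  node 5: 1
  node 6: 1
  node 7: ⊤

12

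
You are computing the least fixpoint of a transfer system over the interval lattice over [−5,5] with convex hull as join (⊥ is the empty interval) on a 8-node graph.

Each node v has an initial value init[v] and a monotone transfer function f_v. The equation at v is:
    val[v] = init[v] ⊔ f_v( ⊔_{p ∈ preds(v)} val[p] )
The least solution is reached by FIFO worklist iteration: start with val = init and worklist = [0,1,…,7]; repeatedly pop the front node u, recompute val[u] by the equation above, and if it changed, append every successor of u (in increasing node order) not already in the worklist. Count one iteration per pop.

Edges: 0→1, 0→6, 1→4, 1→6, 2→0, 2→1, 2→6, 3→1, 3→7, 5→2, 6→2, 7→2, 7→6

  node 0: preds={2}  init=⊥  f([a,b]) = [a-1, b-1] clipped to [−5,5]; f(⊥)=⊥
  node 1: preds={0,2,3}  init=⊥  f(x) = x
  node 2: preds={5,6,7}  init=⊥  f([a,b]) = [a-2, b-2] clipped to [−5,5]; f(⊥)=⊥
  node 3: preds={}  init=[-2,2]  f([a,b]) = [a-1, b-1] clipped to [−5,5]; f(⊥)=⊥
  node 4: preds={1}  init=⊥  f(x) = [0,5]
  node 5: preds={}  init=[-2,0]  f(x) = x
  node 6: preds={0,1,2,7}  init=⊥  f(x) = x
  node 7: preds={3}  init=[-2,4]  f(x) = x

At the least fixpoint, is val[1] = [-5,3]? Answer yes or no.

Worklist (16 pops):
  #1 pop 0: in=⊥ → ⊥ (no change)
  #2 pop 1: in=[-2,2] → [-2,2] (was ⊥); enqueue []
  #3 pop 2: in=[-2,4] → [-4,2] (was ⊥); enqueue [0,1]
  #4 pop 3: in=⊥ → [-2,2] (no change)
  #5 pop 4: in=[-2,2] → [0,5] (was ⊥); enqueue []
  #6 pop 5: in=⊥ → [-2,0] (no change)
  #7 pop 6: in=[-4,4] → [-4,4] (was ⊥); enqueue [2]
  #8 pop 7: in=[-2,2] → [-2,4] (no change)
  #9 pop 0: in=[-4,2] → [-5,1] (was ⊥); enqueue [6]
  #10 pop 1: in=[-5,2] → [-5,2] (was [-2,2]); enqueue [4]
  #11 pop 2: in=[-4,4] → [-5,2] (was [-4,2]); enqueue [0,1]
  #12 pop 6: in=[-5,4] → [-5,4] (was [-4,4]); enqueue [2]
  #13 pop 4: in=[-5,2] → [0,5] (no change)
  #14 pop 0: in=[-5,2] → [-5,1] (no change)
  #15 pop 1: in=[-5,2] → [-5,2] (no change)
  #16 pop 2: in=[-5,4] → [-5,2] (no change)

Fixpoint:
  val[0] = [-5,1]
  val[1] = [-5,2]
  val[2] = [-5,2]
  val[3] = [-2,2]
  val[4] = [0,5]
  val[5] = [-2,0]
  val[6] = [-5,4]
  val[7] = [-2,4]

no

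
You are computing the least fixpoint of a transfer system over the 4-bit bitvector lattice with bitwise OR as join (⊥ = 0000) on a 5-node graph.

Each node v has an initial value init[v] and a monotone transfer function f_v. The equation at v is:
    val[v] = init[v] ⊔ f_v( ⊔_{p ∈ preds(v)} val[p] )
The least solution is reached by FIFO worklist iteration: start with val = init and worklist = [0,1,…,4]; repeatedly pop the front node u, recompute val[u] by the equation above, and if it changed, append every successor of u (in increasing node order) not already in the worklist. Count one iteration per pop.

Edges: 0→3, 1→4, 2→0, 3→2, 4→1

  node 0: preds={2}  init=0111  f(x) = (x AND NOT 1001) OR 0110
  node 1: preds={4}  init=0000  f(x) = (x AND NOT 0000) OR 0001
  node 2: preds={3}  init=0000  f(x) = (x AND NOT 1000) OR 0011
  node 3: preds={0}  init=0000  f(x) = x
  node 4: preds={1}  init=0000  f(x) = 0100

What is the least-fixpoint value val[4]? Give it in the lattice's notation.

0100

Iteration log — 10 steps:
  step 1. node 0  ⊔preds=0000  new=0111  stable
  step 2. node 1  ⊔preds=0000  new=0001  old=0000  +wl: 
  step 3. node 2  ⊔preds=0000  new=0011  old=0000  +wl: 0
  step 4. node 3  ⊔preds=0111  new=0111  old=0000  +wl: 2
  step 5. node 4  ⊔preds=0001  new=0100  old=0000  +wl: 1
  step 6. node 0  ⊔preds=0011  new=0111  stable
  step 7. node 2  ⊔preds=0111  new=0111  old=0011  +wl: 0
  step 8. node 1  ⊔preds=0100  new=0101  old=0001  +wl: 4
  step 9. node 0  ⊔preds=0111  new=0111  stable
  step 10. node 4  ⊔preds=0101  new=0100  stable

Least fixpoint reached:
  node 0: 0111
  node 1: 0101
  node 2: 0111
  node 3: 0111
  node 4: 0100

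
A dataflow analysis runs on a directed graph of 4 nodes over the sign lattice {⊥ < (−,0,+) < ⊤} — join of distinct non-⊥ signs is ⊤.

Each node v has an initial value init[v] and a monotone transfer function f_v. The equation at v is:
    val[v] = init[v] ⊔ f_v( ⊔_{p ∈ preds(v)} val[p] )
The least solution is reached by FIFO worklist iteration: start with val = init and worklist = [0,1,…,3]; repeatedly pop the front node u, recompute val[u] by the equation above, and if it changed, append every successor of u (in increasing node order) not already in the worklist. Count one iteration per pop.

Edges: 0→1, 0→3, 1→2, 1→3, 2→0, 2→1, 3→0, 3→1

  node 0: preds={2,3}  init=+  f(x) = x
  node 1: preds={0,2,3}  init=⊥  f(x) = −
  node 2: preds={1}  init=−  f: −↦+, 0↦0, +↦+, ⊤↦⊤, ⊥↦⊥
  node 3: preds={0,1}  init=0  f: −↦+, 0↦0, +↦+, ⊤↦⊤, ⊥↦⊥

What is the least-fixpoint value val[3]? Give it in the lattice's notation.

Iteration log — 6 steps:
  step 1. node 0  ⊔preds=⊤  new=⊤  old=+  +wl: 
  step 2. node 1  ⊔preds=⊤  new=−  old=⊥  +wl: 
  step 3. node 2  ⊔preds=−  new=⊤  old=−  +wl: 0,1
  step 4. node 3  ⊔preds=⊤  new=⊤  old=0  +wl: 
  step 5. node 0  ⊔preds=⊤  new=⊤  stable
  step 6. node 1  ⊔preds=⊤  new=−  stable

Least fixpoint reached:
  node 0: ⊤
  node 1: −
  node 2: ⊤
  node 3: ⊤

⊤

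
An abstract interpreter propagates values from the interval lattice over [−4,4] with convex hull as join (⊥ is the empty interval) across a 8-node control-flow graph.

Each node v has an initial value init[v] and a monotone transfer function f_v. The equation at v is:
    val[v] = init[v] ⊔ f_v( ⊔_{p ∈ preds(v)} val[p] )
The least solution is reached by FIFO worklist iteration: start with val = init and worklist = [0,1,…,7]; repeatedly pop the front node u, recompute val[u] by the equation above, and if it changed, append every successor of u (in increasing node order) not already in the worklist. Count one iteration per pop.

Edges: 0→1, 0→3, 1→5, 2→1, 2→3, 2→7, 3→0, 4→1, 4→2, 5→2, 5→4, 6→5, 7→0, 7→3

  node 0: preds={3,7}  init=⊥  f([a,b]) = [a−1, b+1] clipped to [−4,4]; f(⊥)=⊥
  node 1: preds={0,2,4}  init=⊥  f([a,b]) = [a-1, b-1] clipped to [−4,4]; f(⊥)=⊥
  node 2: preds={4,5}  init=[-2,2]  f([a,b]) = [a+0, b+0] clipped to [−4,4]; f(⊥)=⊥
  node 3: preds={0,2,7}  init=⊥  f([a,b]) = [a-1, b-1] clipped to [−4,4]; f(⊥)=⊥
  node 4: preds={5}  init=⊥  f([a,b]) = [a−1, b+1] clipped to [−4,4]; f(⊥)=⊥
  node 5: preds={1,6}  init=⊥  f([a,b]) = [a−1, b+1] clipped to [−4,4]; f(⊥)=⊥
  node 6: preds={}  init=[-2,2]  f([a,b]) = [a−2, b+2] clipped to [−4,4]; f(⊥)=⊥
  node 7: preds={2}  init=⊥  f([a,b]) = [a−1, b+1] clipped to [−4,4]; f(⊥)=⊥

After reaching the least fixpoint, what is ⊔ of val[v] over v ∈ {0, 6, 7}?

[-4,4]

Trace (22 dequeues):
  [1] u=0 | in ⊥ | out ⊥ | ==
  [2] u=1 | in [-2,2] | out [-3,1] | prev ⊥ | push {}
  [3] u=2 | in ⊥ | out [-2,2] | ==
  [4] u=3 | in [-2,2] | out [-3,1] | prev ⊥ | push {0}
  [5] u=4 | in ⊥ | out ⊥ | ==
  [6] u=5 | in [-3,2] | out [-4,3] | prev ⊥ | push {2,4}
  [7] u=6 | in ⊥ | out [-2,2] | ==
  [8] u=7 | in [-2,2] | out [-3,3] | prev ⊥ | push {3}
  [9] u=0 | in [-3,3] | out [-4,4] | prev ⊥ | push {1}
  [10] u=2 | in [-4,3] | out [-4,3] | prev [-2,2] | push {7}
  [11] u=4 | in [-4,3] | out [-4,4] | prev ⊥ | push {2}
  [12] u=3 | in [-4,4] | out [-4,3] | prev [-3,1] | push {0}
  [13] u=1 | in [-4,4] | out [-4,3] | prev [-3,1] | push {5}
  [14] u=7 | in [-4,3] | out [-4,4] | prev [-3,3] | push {3}
  [15] u=2 | in [-4,4] | out [-4,4] | prev [-4,3] | push {1,7}
  [16] u=0 | in [-4,4] | out [-4,4] | ==
  [17] u=5 | in [-4,3] | out [-4,4] | prev [-4,3] | push {2,4}
  [18] u=3 | in [-4,4] | out [-4,3] | ==
  [19] u=1 | in [-4,4] | out [-4,3] | ==
  [20] u=7 | in [-4,4] | out [-4,4] | ==
  [21] u=2 | in [-4,4] | out [-4,4] | ==
  [22] u=4 | in [-4,4] | out [-4,4] | ==

Converged values:
  [0] [-4,4]
  [1] [-4,3]
  [2] [-4,4]
  [3] [-4,3]
  [4] [-4,4]
  [5] [-4,4]
  [6] [-2,2]
  [7] [-4,4]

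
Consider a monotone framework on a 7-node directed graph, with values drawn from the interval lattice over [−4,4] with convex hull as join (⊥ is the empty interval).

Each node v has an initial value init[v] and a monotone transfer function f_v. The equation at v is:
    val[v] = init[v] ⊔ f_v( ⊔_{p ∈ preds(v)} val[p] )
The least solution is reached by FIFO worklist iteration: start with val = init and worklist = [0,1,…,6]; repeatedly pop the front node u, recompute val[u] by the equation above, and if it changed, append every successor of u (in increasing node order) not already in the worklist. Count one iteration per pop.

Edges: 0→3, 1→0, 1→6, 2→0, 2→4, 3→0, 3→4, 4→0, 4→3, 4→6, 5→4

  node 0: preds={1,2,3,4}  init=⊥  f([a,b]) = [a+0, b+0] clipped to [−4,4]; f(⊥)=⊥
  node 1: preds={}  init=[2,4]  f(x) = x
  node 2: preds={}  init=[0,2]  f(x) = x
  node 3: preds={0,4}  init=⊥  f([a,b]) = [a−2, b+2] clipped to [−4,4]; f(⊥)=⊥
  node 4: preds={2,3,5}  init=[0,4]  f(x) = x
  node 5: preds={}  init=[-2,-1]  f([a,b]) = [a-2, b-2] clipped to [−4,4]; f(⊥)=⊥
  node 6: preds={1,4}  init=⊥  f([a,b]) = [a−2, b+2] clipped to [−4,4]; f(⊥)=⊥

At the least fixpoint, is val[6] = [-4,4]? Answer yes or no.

Trace (14 dequeues):
  [1] u=0 | in [0,4] | out [0,4] | prev ⊥ | push {}
  [2] u=1 | in ⊥ | out [2,4] | ==
  [3] u=2 | in ⊥ | out [0,2] | ==
  [4] u=3 | in [0,4] | out [-2,4] | prev ⊥ | push {0}
  [5] u=4 | in [-2,4] | out [-2,4] | prev [0,4] | push {3}
  [6] u=5 | in ⊥ | out [-2,-1] | ==
  [7] u=6 | in [-2,4] | out [-4,4] | prev ⊥ | push {}
  [8] u=0 | in [-2,4] | out [-2,4] | prev [0,4] | push {}
  [9] u=3 | in [-2,4] | out [-4,4] | prev [-2,4] | push {0,4}
  [10] u=0 | in [-4,4] | out [-4,4] | prev [-2,4] | push {3}
  [11] u=4 | in [-4,4] | out [-4,4] | prev [-2,4] | push {0,6}
  [12] u=3 | in [-4,4] | out [-4,4] | ==
  [13] u=0 | in [-4,4] | out [-4,4] | ==
  [14] u=6 | in [-4,4] | out [-4,4] | ==

Converged values:
  [0] [-4,4]
  [1] [2,4]
  [2] [0,2]
  [3] [-4,4]
  [4] [-4,4]
  [5] [-2,-1]
  [6] [-4,4]

yes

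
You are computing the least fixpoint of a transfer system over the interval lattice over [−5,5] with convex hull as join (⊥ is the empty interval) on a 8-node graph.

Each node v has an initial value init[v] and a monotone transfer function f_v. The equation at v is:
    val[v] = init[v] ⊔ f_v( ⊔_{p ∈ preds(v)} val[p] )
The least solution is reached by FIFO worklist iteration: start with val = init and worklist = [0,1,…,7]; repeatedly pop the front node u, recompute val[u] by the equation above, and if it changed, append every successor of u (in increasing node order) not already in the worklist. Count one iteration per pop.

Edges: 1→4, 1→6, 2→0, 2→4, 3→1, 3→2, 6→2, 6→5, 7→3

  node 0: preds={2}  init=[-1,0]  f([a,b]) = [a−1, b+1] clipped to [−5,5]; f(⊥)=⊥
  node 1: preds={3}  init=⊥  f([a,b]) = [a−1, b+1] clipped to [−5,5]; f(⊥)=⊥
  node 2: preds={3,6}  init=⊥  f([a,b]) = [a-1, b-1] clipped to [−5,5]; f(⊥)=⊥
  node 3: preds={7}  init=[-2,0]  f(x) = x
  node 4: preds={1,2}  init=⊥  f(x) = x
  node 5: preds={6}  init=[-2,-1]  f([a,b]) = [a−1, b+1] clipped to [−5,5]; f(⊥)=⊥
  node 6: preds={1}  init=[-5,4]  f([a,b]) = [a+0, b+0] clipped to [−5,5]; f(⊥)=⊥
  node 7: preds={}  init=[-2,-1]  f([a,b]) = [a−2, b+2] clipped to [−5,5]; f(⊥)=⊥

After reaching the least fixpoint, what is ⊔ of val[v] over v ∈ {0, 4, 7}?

Worklist (9 pops):
  #1 pop 0: in=⊥ → [-1,0] (no change)
  #2 pop 1: in=[-2,0] → [-3,1] (was ⊥); enqueue []
  #3 pop 2: in=[-5,4] → [-5,3] (was ⊥); enqueue [0]
  #4 pop 3: in=[-2,-1] → [-2,0] (no change)
  #5 pop 4: in=[-5,3] → [-5,3] (was ⊥); enqueue []
  #6 pop 5: in=[-5,4] → [-5,5] (was [-2,-1]); enqueue []
  #7 pop 6: in=[-3,1] → [-5,4] (no change)
  #8 pop 7: in=⊥ → [-2,-1] (no change)
  #9 pop 0: in=[-5,3] → [-5,4] (was [-1,0]); enqueue []

Fixpoint:
  val[0] = [-5,4]
  val[1] = [-3,1]
  val[2] = [-5,3]
  val[3] = [-2,0]
  val[4] = [-5,3]
  val[5] = [-5,5]
  val[6] = [-5,4]
  val[7] = [-2,-1]

[-5,4]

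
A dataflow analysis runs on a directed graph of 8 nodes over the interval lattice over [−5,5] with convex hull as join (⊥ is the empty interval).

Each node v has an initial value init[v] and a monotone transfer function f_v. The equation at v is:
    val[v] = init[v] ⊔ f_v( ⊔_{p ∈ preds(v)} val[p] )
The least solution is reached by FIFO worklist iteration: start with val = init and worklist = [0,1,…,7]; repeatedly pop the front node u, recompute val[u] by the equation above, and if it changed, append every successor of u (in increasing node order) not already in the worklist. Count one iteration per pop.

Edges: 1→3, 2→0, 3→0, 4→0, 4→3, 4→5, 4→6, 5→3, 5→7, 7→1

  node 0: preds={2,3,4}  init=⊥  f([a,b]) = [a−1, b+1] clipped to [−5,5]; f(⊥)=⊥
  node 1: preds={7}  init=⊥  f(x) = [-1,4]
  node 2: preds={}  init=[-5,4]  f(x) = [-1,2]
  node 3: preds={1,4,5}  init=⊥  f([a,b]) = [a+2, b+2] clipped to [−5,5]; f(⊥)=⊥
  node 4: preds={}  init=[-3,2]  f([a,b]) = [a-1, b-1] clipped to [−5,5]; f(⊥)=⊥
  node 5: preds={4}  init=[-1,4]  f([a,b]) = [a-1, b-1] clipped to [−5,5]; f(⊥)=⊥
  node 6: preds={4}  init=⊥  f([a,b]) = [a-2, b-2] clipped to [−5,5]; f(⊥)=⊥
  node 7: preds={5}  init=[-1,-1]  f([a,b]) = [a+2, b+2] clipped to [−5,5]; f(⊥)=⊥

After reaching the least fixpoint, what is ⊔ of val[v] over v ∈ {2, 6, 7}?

Worklist (12 pops):
  #1 pop 0: in=[-5,4] → [-5,5] (was ⊥); enqueue []
  #2 pop 1: in=[-1,-1] → [-1,4] (was ⊥); enqueue []
  #3 pop 2: in=⊥ → [-5,4] (no change)
  #4 pop 3: in=[-3,4] → [-1,5] (was ⊥); enqueue [0]
  #5 pop 4: in=⊥ → [-3,2] (no change)
  #6 pop 5: in=[-3,2] → [-4,4] (was [-1,4]); enqueue [3]
  #7 pop 6: in=[-3,2] → [-5,0] (was ⊥); enqueue []
  #8 pop 7: in=[-4,4] → [-2,5] (was [-1,-1]); enqueue [1]
  #9 pop 0: in=[-5,5] → [-5,5] (no change)
  #10 pop 3: in=[-4,4] → [-2,5] (was [-1,5]); enqueue [0]
  #11 pop 1: in=[-2,5] → [-1,4] (no change)
  #12 pop 0: in=[-5,5] → [-5,5] (no change)

Fixpoint:
  val[0] = [-5,5]
  val[1] = [-1,4]
  val[2] = [-5,4]
  val[3] = [-2,5]
  val[4] = [-3,2]
  val[5] = [-4,4]
  val[6] = [-5,0]
  val[7] = [-2,5]

[-5,5]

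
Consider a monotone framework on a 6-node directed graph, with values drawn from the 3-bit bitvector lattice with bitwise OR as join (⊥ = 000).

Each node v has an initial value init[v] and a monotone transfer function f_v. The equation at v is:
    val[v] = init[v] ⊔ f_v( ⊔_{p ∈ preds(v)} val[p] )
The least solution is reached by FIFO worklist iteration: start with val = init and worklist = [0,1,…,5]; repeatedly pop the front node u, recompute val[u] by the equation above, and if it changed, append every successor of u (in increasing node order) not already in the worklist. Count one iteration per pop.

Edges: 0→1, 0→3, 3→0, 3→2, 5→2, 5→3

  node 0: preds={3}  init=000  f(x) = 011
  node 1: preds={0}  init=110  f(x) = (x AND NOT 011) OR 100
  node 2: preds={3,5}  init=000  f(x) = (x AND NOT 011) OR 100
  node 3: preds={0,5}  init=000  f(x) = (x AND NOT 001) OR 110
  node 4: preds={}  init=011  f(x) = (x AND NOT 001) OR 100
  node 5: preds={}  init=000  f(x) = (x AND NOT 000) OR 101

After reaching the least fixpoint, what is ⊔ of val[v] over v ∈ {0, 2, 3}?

Trace (9 dequeues):
  [1] u=0 | in 000 | out 011 | prev 000 | push {}
  [2] u=1 | in 011 | out 110 | ==
  [3] u=2 | in 000 | out 100 | prev 000 | push {}
  [4] u=3 | in 011 | out 110 | prev 000 | push {0,2}
  [5] u=4 | in 000 | out 111 | prev 011 | push {}
  [6] u=5 | in 000 | out 101 | prev 000 | push {3}
  [7] u=0 | in 110 | out 011 | ==
  [8] u=2 | in 111 | out 100 | ==
  [9] u=3 | in 111 | out 110 | ==

Converged values:
  [0] 011
  [1] 110
  [2] 100
  [3] 110
  [4] 111
  [5] 101

111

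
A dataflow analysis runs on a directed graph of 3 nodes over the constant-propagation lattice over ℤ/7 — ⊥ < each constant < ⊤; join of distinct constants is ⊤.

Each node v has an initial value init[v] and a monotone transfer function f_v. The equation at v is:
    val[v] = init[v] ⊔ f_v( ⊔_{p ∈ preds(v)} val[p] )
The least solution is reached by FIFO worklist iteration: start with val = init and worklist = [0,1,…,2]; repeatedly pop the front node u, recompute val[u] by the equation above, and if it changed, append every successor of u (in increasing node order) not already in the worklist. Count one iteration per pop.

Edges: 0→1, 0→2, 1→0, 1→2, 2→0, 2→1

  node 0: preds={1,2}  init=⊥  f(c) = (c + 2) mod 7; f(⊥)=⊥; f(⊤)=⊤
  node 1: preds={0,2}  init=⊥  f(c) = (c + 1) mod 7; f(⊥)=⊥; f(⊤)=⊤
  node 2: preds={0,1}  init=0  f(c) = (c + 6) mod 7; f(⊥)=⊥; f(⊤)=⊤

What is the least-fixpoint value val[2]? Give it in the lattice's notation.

⊤

Trace (6 dequeues):
  [1] u=0 | in 0 | out 2 | prev ⊥ | push {}
  [2] u=1 | in ⊤ | out ⊤ | prev ⊥ | push {0}
  [3] u=2 | in ⊤ | out ⊤ | prev 0 | push {1}
  [4] u=0 | in ⊤ | out ⊤ | prev 2 | push {2}
  [5] u=1 | in ⊤ | out ⊤ | ==
  [6] u=2 | in ⊤ | out ⊤ | ==

Converged values:
  [0] ⊤
  [1] ⊤
  [2] ⊤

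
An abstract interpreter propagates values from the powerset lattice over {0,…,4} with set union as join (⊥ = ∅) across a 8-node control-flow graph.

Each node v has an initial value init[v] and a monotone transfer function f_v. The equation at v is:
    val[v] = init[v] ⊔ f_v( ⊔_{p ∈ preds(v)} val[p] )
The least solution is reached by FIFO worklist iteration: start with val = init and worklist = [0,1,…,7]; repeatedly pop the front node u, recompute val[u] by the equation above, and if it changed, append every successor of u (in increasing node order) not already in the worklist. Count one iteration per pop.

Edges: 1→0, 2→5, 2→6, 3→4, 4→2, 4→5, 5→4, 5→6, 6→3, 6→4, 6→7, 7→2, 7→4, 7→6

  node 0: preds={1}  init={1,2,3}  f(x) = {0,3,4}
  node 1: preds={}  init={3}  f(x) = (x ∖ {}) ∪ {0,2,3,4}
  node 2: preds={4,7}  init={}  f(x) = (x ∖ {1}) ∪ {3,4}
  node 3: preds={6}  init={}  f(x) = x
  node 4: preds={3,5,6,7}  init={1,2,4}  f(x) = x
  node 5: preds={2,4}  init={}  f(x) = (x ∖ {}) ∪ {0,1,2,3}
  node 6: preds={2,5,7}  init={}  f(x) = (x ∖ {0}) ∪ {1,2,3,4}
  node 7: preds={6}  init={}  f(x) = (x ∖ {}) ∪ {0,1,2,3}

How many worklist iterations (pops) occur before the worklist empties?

Trace (15 dequeues):
  [1] u=0 | in {3} | out {0,1,2,3,4} | prev {1,2,3} | push {}
  [2] u=1 | in {} | out {0,2,3,4} | prev {3} | push {0}
  [3] u=2 | in {1,2,4} | out {2,3,4} | prev {} | push {}
  [4] u=3 | in {} | out {} | ==
  [5] u=4 | in {} | out {1,2,4} | ==
  [6] u=5 | in {1,2,3,4} | out {0,1,2,3,4} | prev {} | push {4}
  [7] u=6 | in {0,1,2,3,4} | out {1,2,3,4} | prev {} | push {3}
  [8] u=7 | in {1,2,3,4} | out {0,1,2,3,4} | prev {} | push {2,6}
  [9] u=0 | in {0,2,3,4} | out {0,1,2,3,4} | ==
  [10] u=4 | in {0,1,2,3,4} | out {0,1,2,3,4} | prev {1,2,4} | push {5}
  [11] u=3 | in {1,2,3,4} | out {1,2,3,4} | prev {} | push {4}
  [12] u=2 | in {0,1,2,3,4} | out {0,2,3,4} | prev {2,3,4} | push {}
  [13] u=6 | in {0,1,2,3,4} | out {1,2,3,4} | ==
  [14] u=5 | in {0,1,2,3,4} | out {0,1,2,3,4} | ==
  [15] u=4 | in {0,1,2,3,4} | out {0,1,2,3,4} | ==

Converged values:
  [0] {0,1,2,3,4}
  [1] {0,2,3,4}
  [2] {0,2,3,4}
  [3] {1,2,3,4}
  [4] {0,1,2,3,4}
  [5] {0,1,2,3,4}
  [6] {1,2,3,4}
  [7] {0,1,2,3,4}

15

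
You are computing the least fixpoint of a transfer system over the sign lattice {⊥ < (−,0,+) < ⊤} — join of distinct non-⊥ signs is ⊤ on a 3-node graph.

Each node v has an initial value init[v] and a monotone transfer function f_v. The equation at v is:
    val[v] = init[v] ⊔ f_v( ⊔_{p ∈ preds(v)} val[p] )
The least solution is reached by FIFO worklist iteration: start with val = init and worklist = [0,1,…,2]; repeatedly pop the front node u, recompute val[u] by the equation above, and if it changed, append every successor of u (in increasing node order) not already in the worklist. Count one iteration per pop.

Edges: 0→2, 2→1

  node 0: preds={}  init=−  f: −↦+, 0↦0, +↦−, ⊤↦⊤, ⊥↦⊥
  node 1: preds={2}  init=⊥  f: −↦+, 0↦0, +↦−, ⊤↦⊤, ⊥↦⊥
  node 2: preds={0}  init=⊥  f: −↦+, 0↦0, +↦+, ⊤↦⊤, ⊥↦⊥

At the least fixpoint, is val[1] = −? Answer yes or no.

yes

Worklist (4 pops):
  #1 pop 0: in=⊥ → − (no change)
  #2 pop 1: in=⊥ → ⊥ (no change)
  #3 pop 2: in=− → + (was ⊥); enqueue [1]
  #4 pop 1: in=+ → − (was ⊥); enqueue []

Fixpoint:
  val[0] = −
  val[1] = −
  val[2] = +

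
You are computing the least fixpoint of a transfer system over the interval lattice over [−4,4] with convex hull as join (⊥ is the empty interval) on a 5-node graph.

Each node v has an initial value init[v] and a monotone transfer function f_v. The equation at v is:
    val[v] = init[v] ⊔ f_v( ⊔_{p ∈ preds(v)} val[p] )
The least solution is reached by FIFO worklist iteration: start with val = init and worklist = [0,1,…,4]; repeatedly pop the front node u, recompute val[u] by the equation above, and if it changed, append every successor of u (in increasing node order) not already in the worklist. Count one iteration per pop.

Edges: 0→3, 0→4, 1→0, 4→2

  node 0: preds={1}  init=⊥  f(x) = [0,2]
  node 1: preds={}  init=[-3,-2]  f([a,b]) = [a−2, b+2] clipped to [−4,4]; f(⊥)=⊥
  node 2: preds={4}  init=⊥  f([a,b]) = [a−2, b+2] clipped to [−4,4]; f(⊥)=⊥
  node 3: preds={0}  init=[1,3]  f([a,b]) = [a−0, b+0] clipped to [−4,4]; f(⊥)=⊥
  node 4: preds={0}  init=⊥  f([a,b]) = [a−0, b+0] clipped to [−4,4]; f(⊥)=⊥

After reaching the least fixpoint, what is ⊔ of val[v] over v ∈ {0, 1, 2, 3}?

[-3,4]

Trace (6 dequeues):
  [1] u=0 | in [-3,-2] | out [0,2] | prev ⊥ | push {}
  [2] u=1 | in ⊥ | out [-3,-2] | ==
  [3] u=2 | in ⊥ | out ⊥ | ==
  [4] u=3 | in [0,2] | out [0,3] | prev [1,3] | push {}
  [5] u=4 | in [0,2] | out [0,2] | prev ⊥ | push {2}
  [6] u=2 | in [0,2] | out [-2,4] | prev ⊥ | push {}

Converged values:
  [0] [0,2]
  [1] [-3,-2]
  [2] [-2,4]
  [3] [0,3]
  [4] [0,2]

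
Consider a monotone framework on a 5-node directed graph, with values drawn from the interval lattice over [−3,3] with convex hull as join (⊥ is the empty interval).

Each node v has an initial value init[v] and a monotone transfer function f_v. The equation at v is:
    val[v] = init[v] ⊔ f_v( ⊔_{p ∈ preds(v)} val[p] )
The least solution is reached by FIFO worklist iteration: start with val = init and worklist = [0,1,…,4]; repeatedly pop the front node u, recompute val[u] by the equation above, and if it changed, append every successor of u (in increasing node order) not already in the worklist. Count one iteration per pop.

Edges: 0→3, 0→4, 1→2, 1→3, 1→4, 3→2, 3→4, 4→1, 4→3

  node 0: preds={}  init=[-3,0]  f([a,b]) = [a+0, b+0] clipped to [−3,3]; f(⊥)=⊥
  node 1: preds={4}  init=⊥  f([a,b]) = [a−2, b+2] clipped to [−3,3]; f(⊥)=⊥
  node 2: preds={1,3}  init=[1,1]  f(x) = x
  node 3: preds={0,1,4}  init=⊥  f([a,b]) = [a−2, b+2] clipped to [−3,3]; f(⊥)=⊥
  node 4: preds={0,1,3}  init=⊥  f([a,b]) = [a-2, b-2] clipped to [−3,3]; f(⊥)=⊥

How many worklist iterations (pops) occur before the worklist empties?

14

Worklist (14 pops):
  #1 pop 0: in=⊥ → [-3,0] (no change)
  #2 pop 1: in=⊥ → ⊥ (no change)
  #3 pop 2: in=⊥ → [1,1] (no change)
  #4 pop 3: in=[-3,0] → [-3,2] (was ⊥); enqueue [2]
  #5 pop 4: in=[-3,2] → [-3,0] (was ⊥); enqueue [1,3]
  #6 pop 2: in=[-3,2] → [-3,2] (was [1,1]); enqueue []
  #7 pop 1: in=[-3,0] → [-3,2] (was ⊥); enqueue [2,4]
  #8 pop 3: in=[-3,2] → [-3,3] (was [-3,2]); enqueue []
  #9 pop 2: in=[-3,3] → [-3,3] (was [-3,2]); enqueue []
  #10 pop 4: in=[-3,3] → [-3,1] (was [-3,0]); enqueue [1,3]
  #11 pop 1: in=[-3,1] → [-3,3] (was [-3,2]); enqueue [2,4]
  #12 pop 3: in=[-3,3] → [-3,3] (no change)
  #13 pop 2: in=[-3,3] → [-3,3] (no change)
  #14 pop 4: in=[-3,3] → [-3,1] (no change)

Fixpoint:
  val[0] = [-3,0]
  val[1] = [-3,3]
  val[2] = [-3,3]
  val[3] = [-3,3]
  val[4] = [-3,1]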